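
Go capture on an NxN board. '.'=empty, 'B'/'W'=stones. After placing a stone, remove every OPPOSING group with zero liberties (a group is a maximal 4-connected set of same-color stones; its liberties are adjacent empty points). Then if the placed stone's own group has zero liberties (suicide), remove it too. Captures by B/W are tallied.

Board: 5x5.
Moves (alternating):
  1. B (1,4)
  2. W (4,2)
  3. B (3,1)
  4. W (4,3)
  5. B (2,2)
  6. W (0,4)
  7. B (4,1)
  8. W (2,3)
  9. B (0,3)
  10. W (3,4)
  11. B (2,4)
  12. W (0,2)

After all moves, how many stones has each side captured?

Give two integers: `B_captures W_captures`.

Answer: 1 0

Derivation:
Move 1: B@(1,4) -> caps B=0 W=0
Move 2: W@(4,2) -> caps B=0 W=0
Move 3: B@(3,1) -> caps B=0 W=0
Move 4: W@(4,3) -> caps B=0 W=0
Move 5: B@(2,2) -> caps B=0 W=0
Move 6: W@(0,4) -> caps B=0 W=0
Move 7: B@(4,1) -> caps B=0 W=0
Move 8: W@(2,3) -> caps B=0 W=0
Move 9: B@(0,3) -> caps B=1 W=0
Move 10: W@(3,4) -> caps B=1 W=0
Move 11: B@(2,4) -> caps B=1 W=0
Move 12: W@(0,2) -> caps B=1 W=0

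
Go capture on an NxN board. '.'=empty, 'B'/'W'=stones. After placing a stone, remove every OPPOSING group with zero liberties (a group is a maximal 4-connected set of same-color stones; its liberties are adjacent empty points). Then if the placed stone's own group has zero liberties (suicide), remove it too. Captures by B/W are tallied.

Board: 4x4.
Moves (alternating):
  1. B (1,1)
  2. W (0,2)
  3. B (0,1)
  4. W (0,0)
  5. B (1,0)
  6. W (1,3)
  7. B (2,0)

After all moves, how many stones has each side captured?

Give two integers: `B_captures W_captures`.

Answer: 1 0

Derivation:
Move 1: B@(1,1) -> caps B=0 W=0
Move 2: W@(0,2) -> caps B=0 W=0
Move 3: B@(0,1) -> caps B=0 W=0
Move 4: W@(0,0) -> caps B=0 W=0
Move 5: B@(1,0) -> caps B=1 W=0
Move 6: W@(1,3) -> caps B=1 W=0
Move 7: B@(2,0) -> caps B=1 W=0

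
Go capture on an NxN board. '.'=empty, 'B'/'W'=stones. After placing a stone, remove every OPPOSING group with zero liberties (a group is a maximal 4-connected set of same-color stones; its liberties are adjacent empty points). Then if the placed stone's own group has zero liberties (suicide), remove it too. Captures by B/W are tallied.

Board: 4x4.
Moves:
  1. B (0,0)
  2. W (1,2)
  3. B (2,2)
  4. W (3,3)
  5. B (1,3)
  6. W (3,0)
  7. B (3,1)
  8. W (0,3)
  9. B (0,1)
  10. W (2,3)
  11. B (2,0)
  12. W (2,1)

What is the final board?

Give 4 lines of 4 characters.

Answer: BB.W
..W.
BWBW
.B.W

Derivation:
Move 1: B@(0,0) -> caps B=0 W=0
Move 2: W@(1,2) -> caps B=0 W=0
Move 3: B@(2,2) -> caps B=0 W=0
Move 4: W@(3,3) -> caps B=0 W=0
Move 5: B@(1,3) -> caps B=0 W=0
Move 6: W@(3,0) -> caps B=0 W=0
Move 7: B@(3,1) -> caps B=0 W=0
Move 8: W@(0,3) -> caps B=0 W=0
Move 9: B@(0,1) -> caps B=0 W=0
Move 10: W@(2,3) -> caps B=0 W=1
Move 11: B@(2,0) -> caps B=1 W=1
Move 12: W@(2,1) -> caps B=1 W=1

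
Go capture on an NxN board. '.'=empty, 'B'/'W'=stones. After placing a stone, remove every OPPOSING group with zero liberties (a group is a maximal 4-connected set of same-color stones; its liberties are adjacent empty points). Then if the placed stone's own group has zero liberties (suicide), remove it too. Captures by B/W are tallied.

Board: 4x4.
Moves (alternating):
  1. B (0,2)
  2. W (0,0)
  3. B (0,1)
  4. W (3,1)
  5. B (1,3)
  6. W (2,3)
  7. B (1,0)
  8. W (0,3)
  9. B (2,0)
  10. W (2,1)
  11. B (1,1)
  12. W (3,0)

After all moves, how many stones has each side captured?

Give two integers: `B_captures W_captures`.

Answer: 1 0

Derivation:
Move 1: B@(0,2) -> caps B=0 W=0
Move 2: W@(0,0) -> caps B=0 W=0
Move 3: B@(0,1) -> caps B=0 W=0
Move 4: W@(3,1) -> caps B=0 W=0
Move 5: B@(1,3) -> caps B=0 W=0
Move 6: W@(2,3) -> caps B=0 W=0
Move 7: B@(1,0) -> caps B=1 W=0
Move 8: W@(0,3) -> caps B=1 W=0
Move 9: B@(2,0) -> caps B=1 W=0
Move 10: W@(2,1) -> caps B=1 W=0
Move 11: B@(1,1) -> caps B=1 W=0
Move 12: W@(3,0) -> caps B=1 W=0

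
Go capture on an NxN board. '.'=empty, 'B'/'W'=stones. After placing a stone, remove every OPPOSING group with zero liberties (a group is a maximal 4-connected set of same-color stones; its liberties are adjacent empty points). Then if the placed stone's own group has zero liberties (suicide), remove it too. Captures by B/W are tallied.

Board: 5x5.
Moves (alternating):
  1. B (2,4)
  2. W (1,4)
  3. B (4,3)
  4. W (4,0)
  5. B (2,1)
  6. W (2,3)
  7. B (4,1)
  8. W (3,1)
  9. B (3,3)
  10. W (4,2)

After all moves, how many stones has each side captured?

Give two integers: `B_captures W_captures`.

Answer: 0 1

Derivation:
Move 1: B@(2,4) -> caps B=0 W=0
Move 2: W@(1,4) -> caps B=0 W=0
Move 3: B@(4,3) -> caps B=0 W=0
Move 4: W@(4,0) -> caps B=0 W=0
Move 5: B@(2,1) -> caps B=0 W=0
Move 6: W@(2,3) -> caps B=0 W=0
Move 7: B@(4,1) -> caps B=0 W=0
Move 8: W@(3,1) -> caps B=0 W=0
Move 9: B@(3,3) -> caps B=0 W=0
Move 10: W@(4,2) -> caps B=0 W=1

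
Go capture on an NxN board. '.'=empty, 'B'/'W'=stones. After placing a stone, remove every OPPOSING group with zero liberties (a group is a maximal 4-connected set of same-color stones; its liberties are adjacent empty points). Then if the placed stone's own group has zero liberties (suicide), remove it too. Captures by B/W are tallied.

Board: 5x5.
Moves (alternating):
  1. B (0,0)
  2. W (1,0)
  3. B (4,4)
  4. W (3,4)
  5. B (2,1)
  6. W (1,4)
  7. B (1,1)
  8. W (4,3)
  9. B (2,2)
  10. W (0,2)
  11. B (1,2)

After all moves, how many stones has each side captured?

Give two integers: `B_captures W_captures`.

Move 1: B@(0,0) -> caps B=0 W=0
Move 2: W@(1,0) -> caps B=0 W=0
Move 3: B@(4,4) -> caps B=0 W=0
Move 4: W@(3,4) -> caps B=0 W=0
Move 5: B@(2,1) -> caps B=0 W=0
Move 6: W@(1,4) -> caps B=0 W=0
Move 7: B@(1,1) -> caps B=0 W=0
Move 8: W@(4,3) -> caps B=0 W=1
Move 9: B@(2,2) -> caps B=0 W=1
Move 10: W@(0,2) -> caps B=0 W=1
Move 11: B@(1,2) -> caps B=0 W=1

Answer: 0 1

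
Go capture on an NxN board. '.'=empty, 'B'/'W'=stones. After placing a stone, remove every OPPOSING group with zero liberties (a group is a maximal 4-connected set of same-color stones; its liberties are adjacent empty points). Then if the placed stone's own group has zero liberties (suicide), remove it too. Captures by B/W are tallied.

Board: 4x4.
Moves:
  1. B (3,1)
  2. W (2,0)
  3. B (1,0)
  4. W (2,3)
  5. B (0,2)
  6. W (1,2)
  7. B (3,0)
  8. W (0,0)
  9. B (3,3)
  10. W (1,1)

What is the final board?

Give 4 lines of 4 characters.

Move 1: B@(3,1) -> caps B=0 W=0
Move 2: W@(2,0) -> caps B=0 W=0
Move 3: B@(1,0) -> caps B=0 W=0
Move 4: W@(2,3) -> caps B=0 W=0
Move 5: B@(0,2) -> caps B=0 W=0
Move 6: W@(1,2) -> caps B=0 W=0
Move 7: B@(3,0) -> caps B=0 W=0
Move 8: W@(0,0) -> caps B=0 W=0
Move 9: B@(3,3) -> caps B=0 W=0
Move 10: W@(1,1) -> caps B=0 W=1

Answer: W.B.
.WW.
W..W
BB.B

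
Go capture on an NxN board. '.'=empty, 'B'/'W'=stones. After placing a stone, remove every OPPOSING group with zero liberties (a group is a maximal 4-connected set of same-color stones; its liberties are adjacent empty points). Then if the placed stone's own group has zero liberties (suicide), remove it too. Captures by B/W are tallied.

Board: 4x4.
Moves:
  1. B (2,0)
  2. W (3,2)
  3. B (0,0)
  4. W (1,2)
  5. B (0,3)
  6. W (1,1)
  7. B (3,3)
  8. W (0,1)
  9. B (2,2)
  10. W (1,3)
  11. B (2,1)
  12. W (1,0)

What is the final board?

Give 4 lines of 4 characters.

Move 1: B@(2,0) -> caps B=0 W=0
Move 2: W@(3,2) -> caps B=0 W=0
Move 3: B@(0,0) -> caps B=0 W=0
Move 4: W@(1,2) -> caps B=0 W=0
Move 5: B@(0,3) -> caps B=0 W=0
Move 6: W@(1,1) -> caps B=0 W=0
Move 7: B@(3,3) -> caps B=0 W=0
Move 8: W@(0,1) -> caps B=0 W=0
Move 9: B@(2,2) -> caps B=0 W=0
Move 10: W@(1,3) -> caps B=0 W=0
Move 11: B@(2,1) -> caps B=0 W=0
Move 12: W@(1,0) -> caps B=0 W=1

Answer: .W.B
WWWW
BBB.
..WB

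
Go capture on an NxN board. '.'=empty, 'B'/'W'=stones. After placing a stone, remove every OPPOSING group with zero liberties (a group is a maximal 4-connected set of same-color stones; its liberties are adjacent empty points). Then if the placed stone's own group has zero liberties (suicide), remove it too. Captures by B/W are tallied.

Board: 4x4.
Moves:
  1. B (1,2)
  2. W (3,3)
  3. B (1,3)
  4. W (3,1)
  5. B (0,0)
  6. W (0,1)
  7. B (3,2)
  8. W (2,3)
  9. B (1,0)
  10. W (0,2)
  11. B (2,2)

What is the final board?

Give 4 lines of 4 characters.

Move 1: B@(1,2) -> caps B=0 W=0
Move 2: W@(3,3) -> caps B=0 W=0
Move 3: B@(1,3) -> caps B=0 W=0
Move 4: W@(3,1) -> caps B=0 W=0
Move 5: B@(0,0) -> caps B=0 W=0
Move 6: W@(0,1) -> caps B=0 W=0
Move 7: B@(3,2) -> caps B=0 W=0
Move 8: W@(2,3) -> caps B=0 W=0
Move 9: B@(1,0) -> caps B=0 W=0
Move 10: W@(0,2) -> caps B=0 W=0
Move 11: B@(2,2) -> caps B=2 W=0

Answer: BWW.
B.BB
..B.
.WB.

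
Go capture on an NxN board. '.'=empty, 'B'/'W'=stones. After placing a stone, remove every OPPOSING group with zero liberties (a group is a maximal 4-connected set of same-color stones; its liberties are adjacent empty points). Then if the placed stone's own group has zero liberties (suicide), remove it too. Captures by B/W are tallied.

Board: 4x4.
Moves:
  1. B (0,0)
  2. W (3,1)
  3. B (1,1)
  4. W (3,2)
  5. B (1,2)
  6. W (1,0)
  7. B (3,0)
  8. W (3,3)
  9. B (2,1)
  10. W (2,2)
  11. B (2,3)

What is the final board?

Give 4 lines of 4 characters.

Move 1: B@(0,0) -> caps B=0 W=0
Move 2: W@(3,1) -> caps B=0 W=0
Move 3: B@(1,1) -> caps B=0 W=0
Move 4: W@(3,2) -> caps B=0 W=0
Move 5: B@(1,2) -> caps B=0 W=0
Move 6: W@(1,0) -> caps B=0 W=0
Move 7: B@(3,0) -> caps B=0 W=0
Move 8: W@(3,3) -> caps B=0 W=0
Move 9: B@(2,1) -> caps B=0 W=0
Move 10: W@(2,2) -> caps B=0 W=0
Move 11: B@(2,3) -> caps B=4 W=0

Answer: B...
WBB.
.B.B
B...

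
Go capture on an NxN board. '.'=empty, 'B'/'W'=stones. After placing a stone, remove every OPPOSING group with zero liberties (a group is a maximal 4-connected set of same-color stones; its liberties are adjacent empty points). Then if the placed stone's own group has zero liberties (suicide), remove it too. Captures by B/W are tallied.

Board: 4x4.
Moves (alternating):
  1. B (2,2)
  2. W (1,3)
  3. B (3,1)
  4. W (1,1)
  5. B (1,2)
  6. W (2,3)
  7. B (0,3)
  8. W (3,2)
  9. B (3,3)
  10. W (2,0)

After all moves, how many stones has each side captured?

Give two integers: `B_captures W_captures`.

Answer: 3 0

Derivation:
Move 1: B@(2,2) -> caps B=0 W=0
Move 2: W@(1,3) -> caps B=0 W=0
Move 3: B@(3,1) -> caps B=0 W=0
Move 4: W@(1,1) -> caps B=0 W=0
Move 5: B@(1,2) -> caps B=0 W=0
Move 6: W@(2,3) -> caps B=0 W=0
Move 7: B@(0,3) -> caps B=0 W=0
Move 8: W@(3,2) -> caps B=0 W=0
Move 9: B@(3,3) -> caps B=3 W=0
Move 10: W@(2,0) -> caps B=3 W=0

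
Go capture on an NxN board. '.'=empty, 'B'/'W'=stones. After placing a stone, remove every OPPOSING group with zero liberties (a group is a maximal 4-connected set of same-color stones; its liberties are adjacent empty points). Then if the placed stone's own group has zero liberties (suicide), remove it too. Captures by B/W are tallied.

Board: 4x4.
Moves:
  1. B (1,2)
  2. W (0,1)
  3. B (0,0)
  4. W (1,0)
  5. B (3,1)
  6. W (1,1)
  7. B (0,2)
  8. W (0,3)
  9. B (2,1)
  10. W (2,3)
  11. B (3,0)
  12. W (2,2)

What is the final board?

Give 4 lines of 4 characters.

Move 1: B@(1,2) -> caps B=0 W=0
Move 2: W@(0,1) -> caps B=0 W=0
Move 3: B@(0,0) -> caps B=0 W=0
Move 4: W@(1,0) -> caps B=0 W=1
Move 5: B@(3,1) -> caps B=0 W=1
Move 6: W@(1,1) -> caps B=0 W=1
Move 7: B@(0,2) -> caps B=0 W=1
Move 8: W@(0,3) -> caps B=0 W=1
Move 9: B@(2,1) -> caps B=0 W=1
Move 10: W@(2,3) -> caps B=0 W=1
Move 11: B@(3,0) -> caps B=0 W=1
Move 12: W@(2,2) -> caps B=0 W=1

Answer: .WBW
WWB.
.BWW
BB..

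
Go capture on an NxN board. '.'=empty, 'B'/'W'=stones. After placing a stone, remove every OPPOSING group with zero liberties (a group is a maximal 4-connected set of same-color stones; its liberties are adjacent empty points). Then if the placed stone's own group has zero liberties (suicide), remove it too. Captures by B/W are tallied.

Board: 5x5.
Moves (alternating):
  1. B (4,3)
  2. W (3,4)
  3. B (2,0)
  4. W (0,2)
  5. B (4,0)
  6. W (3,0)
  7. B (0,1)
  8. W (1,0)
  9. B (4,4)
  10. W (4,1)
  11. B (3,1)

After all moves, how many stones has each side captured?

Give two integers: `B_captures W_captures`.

Answer: 0 1

Derivation:
Move 1: B@(4,3) -> caps B=0 W=0
Move 2: W@(3,4) -> caps B=0 W=0
Move 3: B@(2,0) -> caps B=0 W=0
Move 4: W@(0,2) -> caps B=0 W=0
Move 5: B@(4,0) -> caps B=0 W=0
Move 6: W@(3,0) -> caps B=0 W=0
Move 7: B@(0,1) -> caps B=0 W=0
Move 8: W@(1,0) -> caps B=0 W=0
Move 9: B@(4,4) -> caps B=0 W=0
Move 10: W@(4,1) -> caps B=0 W=1
Move 11: B@(3,1) -> caps B=0 W=1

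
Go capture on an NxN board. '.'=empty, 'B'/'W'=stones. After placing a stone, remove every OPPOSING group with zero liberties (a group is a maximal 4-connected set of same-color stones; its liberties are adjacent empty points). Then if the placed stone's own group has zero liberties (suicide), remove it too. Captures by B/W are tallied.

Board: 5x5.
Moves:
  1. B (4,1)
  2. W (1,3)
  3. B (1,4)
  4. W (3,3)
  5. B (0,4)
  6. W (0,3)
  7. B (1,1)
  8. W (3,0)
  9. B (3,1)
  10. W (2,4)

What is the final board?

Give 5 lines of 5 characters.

Move 1: B@(4,1) -> caps B=0 W=0
Move 2: W@(1,3) -> caps B=0 W=0
Move 3: B@(1,4) -> caps B=0 W=0
Move 4: W@(3,3) -> caps B=0 W=0
Move 5: B@(0,4) -> caps B=0 W=0
Move 6: W@(0,3) -> caps B=0 W=0
Move 7: B@(1,1) -> caps B=0 W=0
Move 8: W@(3,0) -> caps B=0 W=0
Move 9: B@(3,1) -> caps B=0 W=0
Move 10: W@(2,4) -> caps B=0 W=2

Answer: ...W.
.B.W.
....W
WB.W.
.B...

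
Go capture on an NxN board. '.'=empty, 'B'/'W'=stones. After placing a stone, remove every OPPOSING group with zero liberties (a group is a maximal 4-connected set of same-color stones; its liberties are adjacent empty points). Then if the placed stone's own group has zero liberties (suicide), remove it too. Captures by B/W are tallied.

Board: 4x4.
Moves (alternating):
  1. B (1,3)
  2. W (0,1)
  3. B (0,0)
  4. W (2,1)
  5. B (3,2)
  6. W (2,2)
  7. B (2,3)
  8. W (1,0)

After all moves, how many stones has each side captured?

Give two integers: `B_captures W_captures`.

Answer: 0 1

Derivation:
Move 1: B@(1,3) -> caps B=0 W=0
Move 2: W@(0,1) -> caps B=0 W=0
Move 3: B@(0,0) -> caps B=0 W=0
Move 4: W@(2,1) -> caps B=0 W=0
Move 5: B@(3,2) -> caps B=0 W=0
Move 6: W@(2,2) -> caps B=0 W=0
Move 7: B@(2,3) -> caps B=0 W=0
Move 8: W@(1,0) -> caps B=0 W=1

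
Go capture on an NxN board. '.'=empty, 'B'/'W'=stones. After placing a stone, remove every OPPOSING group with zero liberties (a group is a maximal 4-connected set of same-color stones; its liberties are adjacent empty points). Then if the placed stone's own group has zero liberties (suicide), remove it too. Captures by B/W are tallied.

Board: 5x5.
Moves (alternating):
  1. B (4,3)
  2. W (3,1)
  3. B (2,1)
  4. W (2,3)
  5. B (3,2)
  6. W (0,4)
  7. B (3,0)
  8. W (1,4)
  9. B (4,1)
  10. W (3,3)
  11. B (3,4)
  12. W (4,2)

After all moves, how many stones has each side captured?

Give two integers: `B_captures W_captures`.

Move 1: B@(4,3) -> caps B=0 W=0
Move 2: W@(3,1) -> caps B=0 W=0
Move 3: B@(2,1) -> caps B=0 W=0
Move 4: W@(2,3) -> caps B=0 W=0
Move 5: B@(3,2) -> caps B=0 W=0
Move 6: W@(0,4) -> caps B=0 W=0
Move 7: B@(3,0) -> caps B=0 W=0
Move 8: W@(1,4) -> caps B=0 W=0
Move 9: B@(4,1) -> caps B=1 W=0
Move 10: W@(3,3) -> caps B=1 W=0
Move 11: B@(3,4) -> caps B=1 W=0
Move 12: W@(4,2) -> caps B=1 W=0

Answer: 1 0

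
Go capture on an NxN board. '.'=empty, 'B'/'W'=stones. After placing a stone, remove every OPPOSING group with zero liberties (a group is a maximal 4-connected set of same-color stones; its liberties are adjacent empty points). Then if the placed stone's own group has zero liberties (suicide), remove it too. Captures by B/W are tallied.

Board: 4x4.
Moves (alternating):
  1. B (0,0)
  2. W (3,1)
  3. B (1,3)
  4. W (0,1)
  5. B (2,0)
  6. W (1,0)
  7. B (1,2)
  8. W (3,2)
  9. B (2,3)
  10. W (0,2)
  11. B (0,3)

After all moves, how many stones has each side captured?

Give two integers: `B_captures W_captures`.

Move 1: B@(0,0) -> caps B=0 W=0
Move 2: W@(3,1) -> caps B=0 W=0
Move 3: B@(1,3) -> caps B=0 W=0
Move 4: W@(0,1) -> caps B=0 W=0
Move 5: B@(2,0) -> caps B=0 W=0
Move 6: W@(1,0) -> caps B=0 W=1
Move 7: B@(1,2) -> caps B=0 W=1
Move 8: W@(3,2) -> caps B=0 W=1
Move 9: B@(2,3) -> caps B=0 W=1
Move 10: W@(0,2) -> caps B=0 W=1
Move 11: B@(0,3) -> caps B=0 W=1

Answer: 0 1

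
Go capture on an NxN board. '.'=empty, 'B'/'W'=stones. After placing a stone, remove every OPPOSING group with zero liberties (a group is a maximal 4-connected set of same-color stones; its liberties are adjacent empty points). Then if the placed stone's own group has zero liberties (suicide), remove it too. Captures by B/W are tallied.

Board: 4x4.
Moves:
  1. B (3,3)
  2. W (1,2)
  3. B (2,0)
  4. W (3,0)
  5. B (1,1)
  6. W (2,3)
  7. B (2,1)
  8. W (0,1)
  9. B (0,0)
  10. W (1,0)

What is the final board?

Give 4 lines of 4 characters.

Answer: .W..
WBW.
BB.W
W..B

Derivation:
Move 1: B@(3,3) -> caps B=0 W=0
Move 2: W@(1,2) -> caps B=0 W=0
Move 3: B@(2,0) -> caps B=0 W=0
Move 4: W@(3,0) -> caps B=0 W=0
Move 5: B@(1,1) -> caps B=0 W=0
Move 6: W@(2,3) -> caps B=0 W=0
Move 7: B@(2,1) -> caps B=0 W=0
Move 8: W@(0,1) -> caps B=0 W=0
Move 9: B@(0,0) -> caps B=0 W=0
Move 10: W@(1,0) -> caps B=0 W=1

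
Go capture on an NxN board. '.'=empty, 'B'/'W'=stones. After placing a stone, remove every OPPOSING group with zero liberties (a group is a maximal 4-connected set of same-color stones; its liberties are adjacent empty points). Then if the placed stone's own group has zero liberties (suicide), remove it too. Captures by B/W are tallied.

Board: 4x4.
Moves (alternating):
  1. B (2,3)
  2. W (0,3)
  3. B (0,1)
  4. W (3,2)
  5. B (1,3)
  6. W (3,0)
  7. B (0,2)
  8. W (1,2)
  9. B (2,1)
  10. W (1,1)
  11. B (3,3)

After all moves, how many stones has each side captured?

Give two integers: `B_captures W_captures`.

Move 1: B@(2,3) -> caps B=0 W=0
Move 2: W@(0,3) -> caps B=0 W=0
Move 3: B@(0,1) -> caps B=0 W=0
Move 4: W@(3,2) -> caps B=0 W=0
Move 5: B@(1,3) -> caps B=0 W=0
Move 6: W@(3,0) -> caps B=0 W=0
Move 7: B@(0,2) -> caps B=1 W=0
Move 8: W@(1,2) -> caps B=1 W=0
Move 9: B@(2,1) -> caps B=1 W=0
Move 10: W@(1,1) -> caps B=1 W=0
Move 11: B@(3,3) -> caps B=1 W=0

Answer: 1 0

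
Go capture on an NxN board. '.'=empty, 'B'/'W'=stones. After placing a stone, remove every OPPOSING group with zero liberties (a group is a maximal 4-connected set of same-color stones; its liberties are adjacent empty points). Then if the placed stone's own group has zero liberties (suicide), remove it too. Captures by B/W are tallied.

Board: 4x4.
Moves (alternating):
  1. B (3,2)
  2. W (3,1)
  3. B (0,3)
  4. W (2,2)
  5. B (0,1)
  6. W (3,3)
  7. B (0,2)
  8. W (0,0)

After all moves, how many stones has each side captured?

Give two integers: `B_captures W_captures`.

Answer: 0 1

Derivation:
Move 1: B@(3,2) -> caps B=0 W=0
Move 2: W@(3,1) -> caps B=0 W=0
Move 3: B@(0,3) -> caps B=0 W=0
Move 4: W@(2,2) -> caps B=0 W=0
Move 5: B@(0,1) -> caps B=0 W=0
Move 6: W@(3,3) -> caps B=0 W=1
Move 7: B@(0,2) -> caps B=0 W=1
Move 8: W@(0,0) -> caps B=0 W=1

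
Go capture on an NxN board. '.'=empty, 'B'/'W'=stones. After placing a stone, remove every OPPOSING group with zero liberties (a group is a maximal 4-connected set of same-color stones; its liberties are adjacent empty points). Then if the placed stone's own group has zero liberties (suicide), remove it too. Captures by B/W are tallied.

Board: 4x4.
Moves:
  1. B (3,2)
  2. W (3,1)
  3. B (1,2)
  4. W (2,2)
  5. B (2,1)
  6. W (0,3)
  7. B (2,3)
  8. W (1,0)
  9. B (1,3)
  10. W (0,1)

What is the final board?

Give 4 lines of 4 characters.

Answer: .W.W
W.BB
.B.B
.WB.

Derivation:
Move 1: B@(3,2) -> caps B=0 W=0
Move 2: W@(3,1) -> caps B=0 W=0
Move 3: B@(1,2) -> caps B=0 W=0
Move 4: W@(2,2) -> caps B=0 W=0
Move 5: B@(2,1) -> caps B=0 W=0
Move 6: W@(0,3) -> caps B=0 W=0
Move 7: B@(2,3) -> caps B=1 W=0
Move 8: W@(1,0) -> caps B=1 W=0
Move 9: B@(1,3) -> caps B=1 W=0
Move 10: W@(0,1) -> caps B=1 W=0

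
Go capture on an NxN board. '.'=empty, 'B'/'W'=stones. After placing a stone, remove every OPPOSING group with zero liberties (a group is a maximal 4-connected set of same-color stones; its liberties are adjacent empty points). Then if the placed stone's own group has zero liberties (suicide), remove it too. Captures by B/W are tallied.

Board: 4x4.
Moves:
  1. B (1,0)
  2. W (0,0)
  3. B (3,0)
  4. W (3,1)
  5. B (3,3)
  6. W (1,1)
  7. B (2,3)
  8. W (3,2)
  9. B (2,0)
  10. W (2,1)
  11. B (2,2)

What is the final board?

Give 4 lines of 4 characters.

Answer: W...
.W..
.WBB
.WWB

Derivation:
Move 1: B@(1,0) -> caps B=0 W=0
Move 2: W@(0,0) -> caps B=0 W=0
Move 3: B@(3,0) -> caps B=0 W=0
Move 4: W@(3,1) -> caps B=0 W=0
Move 5: B@(3,3) -> caps B=0 W=0
Move 6: W@(1,1) -> caps B=0 W=0
Move 7: B@(2,3) -> caps B=0 W=0
Move 8: W@(3,2) -> caps B=0 W=0
Move 9: B@(2,0) -> caps B=0 W=0
Move 10: W@(2,1) -> caps B=0 W=3
Move 11: B@(2,2) -> caps B=0 W=3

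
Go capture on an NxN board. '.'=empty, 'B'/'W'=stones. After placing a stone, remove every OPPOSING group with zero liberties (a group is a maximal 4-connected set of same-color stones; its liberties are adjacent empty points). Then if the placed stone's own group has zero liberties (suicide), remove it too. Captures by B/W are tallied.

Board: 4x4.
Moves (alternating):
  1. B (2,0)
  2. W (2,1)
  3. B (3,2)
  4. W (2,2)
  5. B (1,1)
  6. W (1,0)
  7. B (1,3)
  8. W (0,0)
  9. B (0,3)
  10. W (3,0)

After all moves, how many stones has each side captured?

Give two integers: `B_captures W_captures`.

Answer: 0 1

Derivation:
Move 1: B@(2,0) -> caps B=0 W=0
Move 2: W@(2,1) -> caps B=0 W=0
Move 3: B@(3,2) -> caps B=0 W=0
Move 4: W@(2,2) -> caps B=0 W=0
Move 5: B@(1,1) -> caps B=0 W=0
Move 6: W@(1,0) -> caps B=0 W=0
Move 7: B@(1,3) -> caps B=0 W=0
Move 8: W@(0,0) -> caps B=0 W=0
Move 9: B@(0,3) -> caps B=0 W=0
Move 10: W@(3,0) -> caps B=0 W=1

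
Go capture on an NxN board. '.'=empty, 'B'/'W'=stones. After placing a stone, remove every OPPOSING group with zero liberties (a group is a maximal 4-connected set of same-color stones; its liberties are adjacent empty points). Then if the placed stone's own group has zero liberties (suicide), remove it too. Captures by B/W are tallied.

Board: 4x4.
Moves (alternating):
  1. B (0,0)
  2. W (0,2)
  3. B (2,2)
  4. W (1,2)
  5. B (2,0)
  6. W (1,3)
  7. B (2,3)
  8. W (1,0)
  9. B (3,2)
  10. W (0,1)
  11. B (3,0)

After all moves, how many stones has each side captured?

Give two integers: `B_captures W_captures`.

Answer: 0 1

Derivation:
Move 1: B@(0,0) -> caps B=0 W=0
Move 2: W@(0,2) -> caps B=0 W=0
Move 3: B@(2,2) -> caps B=0 W=0
Move 4: W@(1,2) -> caps B=0 W=0
Move 5: B@(2,0) -> caps B=0 W=0
Move 6: W@(1,3) -> caps B=0 W=0
Move 7: B@(2,3) -> caps B=0 W=0
Move 8: W@(1,0) -> caps B=0 W=0
Move 9: B@(3,2) -> caps B=0 W=0
Move 10: W@(0,1) -> caps B=0 W=1
Move 11: B@(3,0) -> caps B=0 W=1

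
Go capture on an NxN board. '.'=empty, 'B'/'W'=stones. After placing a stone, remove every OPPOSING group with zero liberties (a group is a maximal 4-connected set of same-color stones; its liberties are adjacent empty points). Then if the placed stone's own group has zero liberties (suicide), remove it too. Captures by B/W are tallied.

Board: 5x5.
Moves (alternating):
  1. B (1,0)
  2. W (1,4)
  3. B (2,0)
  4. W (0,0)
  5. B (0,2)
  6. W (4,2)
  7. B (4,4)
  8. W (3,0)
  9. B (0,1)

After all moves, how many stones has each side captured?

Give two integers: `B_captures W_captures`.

Move 1: B@(1,0) -> caps B=0 W=0
Move 2: W@(1,4) -> caps B=0 W=0
Move 3: B@(2,0) -> caps B=0 W=0
Move 4: W@(0,0) -> caps B=0 W=0
Move 5: B@(0,2) -> caps B=0 W=0
Move 6: W@(4,2) -> caps B=0 W=0
Move 7: B@(4,4) -> caps B=0 W=0
Move 8: W@(3,0) -> caps B=0 W=0
Move 9: B@(0,1) -> caps B=1 W=0

Answer: 1 0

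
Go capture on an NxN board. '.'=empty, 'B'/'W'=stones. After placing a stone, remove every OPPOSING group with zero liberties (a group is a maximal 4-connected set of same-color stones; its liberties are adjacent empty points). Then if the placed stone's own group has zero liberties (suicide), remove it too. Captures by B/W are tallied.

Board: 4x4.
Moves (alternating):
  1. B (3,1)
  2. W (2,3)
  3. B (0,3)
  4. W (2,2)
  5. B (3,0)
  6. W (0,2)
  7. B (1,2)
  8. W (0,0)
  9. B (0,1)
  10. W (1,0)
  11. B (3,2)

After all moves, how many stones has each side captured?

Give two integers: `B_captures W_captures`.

Answer: 1 0

Derivation:
Move 1: B@(3,1) -> caps B=0 W=0
Move 2: W@(2,3) -> caps B=0 W=0
Move 3: B@(0,3) -> caps B=0 W=0
Move 4: W@(2,2) -> caps B=0 W=0
Move 5: B@(3,0) -> caps B=0 W=0
Move 6: W@(0,2) -> caps B=0 W=0
Move 7: B@(1,2) -> caps B=0 W=0
Move 8: W@(0,0) -> caps B=0 W=0
Move 9: B@(0,1) -> caps B=1 W=0
Move 10: W@(1,0) -> caps B=1 W=0
Move 11: B@(3,2) -> caps B=1 W=0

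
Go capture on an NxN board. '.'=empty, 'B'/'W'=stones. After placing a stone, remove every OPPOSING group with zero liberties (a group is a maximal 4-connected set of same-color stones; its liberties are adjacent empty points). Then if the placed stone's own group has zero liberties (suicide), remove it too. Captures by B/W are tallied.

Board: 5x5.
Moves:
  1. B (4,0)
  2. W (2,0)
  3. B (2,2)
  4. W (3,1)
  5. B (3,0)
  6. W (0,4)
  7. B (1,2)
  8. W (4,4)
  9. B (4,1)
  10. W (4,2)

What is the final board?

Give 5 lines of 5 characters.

Move 1: B@(4,0) -> caps B=0 W=0
Move 2: W@(2,0) -> caps B=0 W=0
Move 3: B@(2,2) -> caps B=0 W=0
Move 4: W@(3,1) -> caps B=0 W=0
Move 5: B@(3,0) -> caps B=0 W=0
Move 6: W@(0,4) -> caps B=0 W=0
Move 7: B@(1,2) -> caps B=0 W=0
Move 8: W@(4,4) -> caps B=0 W=0
Move 9: B@(4,1) -> caps B=0 W=0
Move 10: W@(4,2) -> caps B=0 W=3

Answer: ....W
..B..
W.B..
.W...
..W.W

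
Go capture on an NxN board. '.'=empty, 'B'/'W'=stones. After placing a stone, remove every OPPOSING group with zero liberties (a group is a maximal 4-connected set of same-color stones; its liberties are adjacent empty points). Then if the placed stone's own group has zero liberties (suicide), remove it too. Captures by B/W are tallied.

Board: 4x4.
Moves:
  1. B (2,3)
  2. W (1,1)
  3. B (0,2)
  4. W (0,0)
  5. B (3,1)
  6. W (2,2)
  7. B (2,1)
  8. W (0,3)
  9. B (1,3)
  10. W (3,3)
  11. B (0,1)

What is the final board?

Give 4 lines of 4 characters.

Move 1: B@(2,3) -> caps B=0 W=0
Move 2: W@(1,1) -> caps B=0 W=0
Move 3: B@(0,2) -> caps B=0 W=0
Move 4: W@(0,0) -> caps B=0 W=0
Move 5: B@(3,1) -> caps B=0 W=0
Move 6: W@(2,2) -> caps B=0 W=0
Move 7: B@(2,1) -> caps B=0 W=0
Move 8: W@(0,3) -> caps B=0 W=0
Move 9: B@(1,3) -> caps B=1 W=0
Move 10: W@(3,3) -> caps B=1 W=0
Move 11: B@(0,1) -> caps B=1 W=0

Answer: WBB.
.W.B
.BWB
.B.W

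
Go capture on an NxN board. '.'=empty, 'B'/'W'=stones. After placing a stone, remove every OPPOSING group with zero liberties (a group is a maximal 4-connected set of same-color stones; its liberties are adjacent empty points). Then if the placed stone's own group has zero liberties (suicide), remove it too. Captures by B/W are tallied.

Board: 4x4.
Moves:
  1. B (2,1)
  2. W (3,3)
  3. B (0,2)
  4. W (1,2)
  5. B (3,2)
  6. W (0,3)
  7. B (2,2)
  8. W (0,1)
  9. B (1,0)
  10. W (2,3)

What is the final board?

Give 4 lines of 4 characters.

Answer: .W.W
B.W.
.BBW
..BW

Derivation:
Move 1: B@(2,1) -> caps B=0 W=0
Move 2: W@(3,3) -> caps B=0 W=0
Move 3: B@(0,2) -> caps B=0 W=0
Move 4: W@(1,2) -> caps B=0 W=0
Move 5: B@(3,2) -> caps B=0 W=0
Move 6: W@(0,3) -> caps B=0 W=0
Move 7: B@(2,2) -> caps B=0 W=0
Move 8: W@(0,1) -> caps B=0 W=1
Move 9: B@(1,0) -> caps B=0 W=1
Move 10: W@(2,3) -> caps B=0 W=1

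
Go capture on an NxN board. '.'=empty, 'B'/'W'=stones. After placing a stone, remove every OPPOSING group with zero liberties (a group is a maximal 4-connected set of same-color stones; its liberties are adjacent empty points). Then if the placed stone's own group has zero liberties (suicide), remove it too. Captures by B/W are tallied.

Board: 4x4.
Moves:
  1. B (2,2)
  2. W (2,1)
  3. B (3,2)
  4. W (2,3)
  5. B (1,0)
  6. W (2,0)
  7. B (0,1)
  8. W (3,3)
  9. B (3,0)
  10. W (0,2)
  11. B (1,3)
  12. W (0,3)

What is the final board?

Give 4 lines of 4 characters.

Move 1: B@(2,2) -> caps B=0 W=0
Move 2: W@(2,1) -> caps B=0 W=0
Move 3: B@(3,2) -> caps B=0 W=0
Move 4: W@(2,3) -> caps B=0 W=0
Move 5: B@(1,0) -> caps B=0 W=0
Move 6: W@(2,0) -> caps B=0 W=0
Move 7: B@(0,1) -> caps B=0 W=0
Move 8: W@(3,3) -> caps B=0 W=0
Move 9: B@(3,0) -> caps B=0 W=0
Move 10: W@(0,2) -> caps B=0 W=0
Move 11: B@(1,3) -> caps B=2 W=0
Move 12: W@(0,3) -> caps B=2 W=0

Answer: .BWW
B..B
WWB.
B.B.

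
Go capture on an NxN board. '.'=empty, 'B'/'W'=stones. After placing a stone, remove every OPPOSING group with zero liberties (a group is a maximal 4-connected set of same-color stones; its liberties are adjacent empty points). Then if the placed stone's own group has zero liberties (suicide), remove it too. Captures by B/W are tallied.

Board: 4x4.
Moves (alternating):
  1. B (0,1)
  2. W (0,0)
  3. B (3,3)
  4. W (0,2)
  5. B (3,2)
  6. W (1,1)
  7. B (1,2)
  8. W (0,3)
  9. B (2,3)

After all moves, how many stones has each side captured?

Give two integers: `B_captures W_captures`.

Move 1: B@(0,1) -> caps B=0 W=0
Move 2: W@(0,0) -> caps B=0 W=0
Move 3: B@(3,3) -> caps B=0 W=0
Move 4: W@(0,2) -> caps B=0 W=0
Move 5: B@(3,2) -> caps B=0 W=0
Move 6: W@(1,1) -> caps B=0 W=1
Move 7: B@(1,2) -> caps B=0 W=1
Move 8: W@(0,3) -> caps B=0 W=1
Move 9: B@(2,3) -> caps B=0 W=1

Answer: 0 1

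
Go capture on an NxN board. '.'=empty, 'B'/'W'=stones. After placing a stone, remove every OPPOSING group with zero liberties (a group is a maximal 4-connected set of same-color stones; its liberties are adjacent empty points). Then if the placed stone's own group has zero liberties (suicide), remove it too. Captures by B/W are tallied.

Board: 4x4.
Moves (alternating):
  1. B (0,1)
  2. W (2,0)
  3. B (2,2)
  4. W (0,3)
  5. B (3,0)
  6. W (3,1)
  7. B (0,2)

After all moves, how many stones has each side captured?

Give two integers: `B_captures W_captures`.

Answer: 0 1

Derivation:
Move 1: B@(0,1) -> caps B=0 W=0
Move 2: W@(2,0) -> caps B=0 W=0
Move 3: B@(2,2) -> caps B=0 W=0
Move 4: W@(0,3) -> caps B=0 W=0
Move 5: B@(3,0) -> caps B=0 W=0
Move 6: W@(3,1) -> caps B=0 W=1
Move 7: B@(0,2) -> caps B=0 W=1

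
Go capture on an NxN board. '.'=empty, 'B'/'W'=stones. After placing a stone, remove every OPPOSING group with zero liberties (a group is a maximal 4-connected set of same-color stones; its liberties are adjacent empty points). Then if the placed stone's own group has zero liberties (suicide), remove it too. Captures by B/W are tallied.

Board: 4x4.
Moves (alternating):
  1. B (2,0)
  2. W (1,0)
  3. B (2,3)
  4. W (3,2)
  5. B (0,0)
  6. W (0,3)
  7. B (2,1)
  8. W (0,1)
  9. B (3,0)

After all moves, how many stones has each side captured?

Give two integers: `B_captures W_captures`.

Answer: 0 1

Derivation:
Move 1: B@(2,0) -> caps B=0 W=0
Move 2: W@(1,0) -> caps B=0 W=0
Move 3: B@(2,3) -> caps B=0 W=0
Move 4: W@(3,2) -> caps B=0 W=0
Move 5: B@(0,0) -> caps B=0 W=0
Move 6: W@(0,3) -> caps B=0 W=0
Move 7: B@(2,1) -> caps B=0 W=0
Move 8: W@(0,1) -> caps B=0 W=1
Move 9: B@(3,0) -> caps B=0 W=1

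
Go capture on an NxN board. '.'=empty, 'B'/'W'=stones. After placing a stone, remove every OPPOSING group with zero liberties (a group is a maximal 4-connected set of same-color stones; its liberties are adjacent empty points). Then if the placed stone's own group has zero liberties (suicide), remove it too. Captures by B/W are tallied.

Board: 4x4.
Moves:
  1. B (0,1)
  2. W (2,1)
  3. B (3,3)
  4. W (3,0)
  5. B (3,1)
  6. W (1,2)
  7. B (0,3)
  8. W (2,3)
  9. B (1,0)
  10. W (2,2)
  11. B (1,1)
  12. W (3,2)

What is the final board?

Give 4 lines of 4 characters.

Move 1: B@(0,1) -> caps B=0 W=0
Move 2: W@(2,1) -> caps B=0 W=0
Move 3: B@(3,3) -> caps B=0 W=0
Move 4: W@(3,0) -> caps B=0 W=0
Move 5: B@(3,1) -> caps B=0 W=0
Move 6: W@(1,2) -> caps B=0 W=0
Move 7: B@(0,3) -> caps B=0 W=0
Move 8: W@(2,3) -> caps B=0 W=0
Move 9: B@(1,0) -> caps B=0 W=0
Move 10: W@(2,2) -> caps B=0 W=0
Move 11: B@(1,1) -> caps B=0 W=0
Move 12: W@(3,2) -> caps B=0 W=2

Answer: .B.B
BBW.
.WWW
W.W.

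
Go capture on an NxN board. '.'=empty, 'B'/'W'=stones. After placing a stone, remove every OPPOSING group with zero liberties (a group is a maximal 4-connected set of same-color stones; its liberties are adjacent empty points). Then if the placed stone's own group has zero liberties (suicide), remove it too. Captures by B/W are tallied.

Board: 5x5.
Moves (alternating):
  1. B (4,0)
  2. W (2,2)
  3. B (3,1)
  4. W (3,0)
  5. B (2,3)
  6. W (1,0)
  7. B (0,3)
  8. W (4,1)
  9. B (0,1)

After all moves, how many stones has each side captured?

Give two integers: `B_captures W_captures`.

Move 1: B@(4,0) -> caps B=0 W=0
Move 2: W@(2,2) -> caps B=0 W=0
Move 3: B@(3,1) -> caps B=0 W=0
Move 4: W@(3,0) -> caps B=0 W=0
Move 5: B@(2,3) -> caps B=0 W=0
Move 6: W@(1,0) -> caps B=0 W=0
Move 7: B@(0,3) -> caps B=0 W=0
Move 8: W@(4,1) -> caps B=0 W=1
Move 9: B@(0,1) -> caps B=0 W=1

Answer: 0 1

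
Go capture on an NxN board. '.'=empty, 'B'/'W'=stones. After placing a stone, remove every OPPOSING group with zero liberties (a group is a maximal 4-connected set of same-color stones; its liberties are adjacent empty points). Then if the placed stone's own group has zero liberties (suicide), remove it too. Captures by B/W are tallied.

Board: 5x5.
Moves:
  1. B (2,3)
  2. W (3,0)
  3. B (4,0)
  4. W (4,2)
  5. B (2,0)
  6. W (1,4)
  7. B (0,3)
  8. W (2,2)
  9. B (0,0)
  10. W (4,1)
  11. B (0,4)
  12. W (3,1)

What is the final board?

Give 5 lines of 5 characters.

Move 1: B@(2,3) -> caps B=0 W=0
Move 2: W@(3,0) -> caps B=0 W=0
Move 3: B@(4,0) -> caps B=0 W=0
Move 4: W@(4,2) -> caps B=0 W=0
Move 5: B@(2,0) -> caps B=0 W=0
Move 6: W@(1,4) -> caps B=0 W=0
Move 7: B@(0,3) -> caps B=0 W=0
Move 8: W@(2,2) -> caps B=0 W=0
Move 9: B@(0,0) -> caps B=0 W=0
Move 10: W@(4,1) -> caps B=0 W=1
Move 11: B@(0,4) -> caps B=0 W=1
Move 12: W@(3,1) -> caps B=0 W=1

Answer: B..BB
....W
B.WB.
WW...
.WW..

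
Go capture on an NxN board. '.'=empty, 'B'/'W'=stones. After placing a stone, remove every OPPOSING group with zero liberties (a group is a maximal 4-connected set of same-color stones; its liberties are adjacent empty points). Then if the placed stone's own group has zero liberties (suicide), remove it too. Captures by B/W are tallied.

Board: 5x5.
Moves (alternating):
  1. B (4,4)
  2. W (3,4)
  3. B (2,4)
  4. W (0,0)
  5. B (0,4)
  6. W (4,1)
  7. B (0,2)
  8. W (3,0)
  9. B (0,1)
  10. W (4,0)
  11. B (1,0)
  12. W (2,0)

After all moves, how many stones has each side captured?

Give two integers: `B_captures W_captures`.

Answer: 1 0

Derivation:
Move 1: B@(4,4) -> caps B=0 W=0
Move 2: W@(3,4) -> caps B=0 W=0
Move 3: B@(2,4) -> caps B=0 W=0
Move 4: W@(0,0) -> caps B=0 W=0
Move 5: B@(0,4) -> caps B=0 W=0
Move 6: W@(4,1) -> caps B=0 W=0
Move 7: B@(0,2) -> caps B=0 W=0
Move 8: W@(3,0) -> caps B=0 W=0
Move 9: B@(0,1) -> caps B=0 W=0
Move 10: W@(4,0) -> caps B=0 W=0
Move 11: B@(1,0) -> caps B=1 W=0
Move 12: W@(2,0) -> caps B=1 W=0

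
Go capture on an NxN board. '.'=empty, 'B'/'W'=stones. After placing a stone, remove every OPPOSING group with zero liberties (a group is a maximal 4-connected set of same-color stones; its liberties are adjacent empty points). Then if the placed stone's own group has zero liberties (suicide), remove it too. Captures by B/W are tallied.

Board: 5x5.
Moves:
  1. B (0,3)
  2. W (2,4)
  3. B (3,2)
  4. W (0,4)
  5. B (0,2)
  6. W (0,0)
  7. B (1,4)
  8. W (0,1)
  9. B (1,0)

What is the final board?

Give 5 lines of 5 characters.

Answer: WWBB.
B...B
....W
..B..
.....

Derivation:
Move 1: B@(0,3) -> caps B=0 W=0
Move 2: W@(2,4) -> caps B=0 W=0
Move 3: B@(3,2) -> caps B=0 W=0
Move 4: W@(0,4) -> caps B=0 W=0
Move 5: B@(0,2) -> caps B=0 W=0
Move 6: W@(0,0) -> caps B=0 W=0
Move 7: B@(1,4) -> caps B=1 W=0
Move 8: W@(0,1) -> caps B=1 W=0
Move 9: B@(1,0) -> caps B=1 W=0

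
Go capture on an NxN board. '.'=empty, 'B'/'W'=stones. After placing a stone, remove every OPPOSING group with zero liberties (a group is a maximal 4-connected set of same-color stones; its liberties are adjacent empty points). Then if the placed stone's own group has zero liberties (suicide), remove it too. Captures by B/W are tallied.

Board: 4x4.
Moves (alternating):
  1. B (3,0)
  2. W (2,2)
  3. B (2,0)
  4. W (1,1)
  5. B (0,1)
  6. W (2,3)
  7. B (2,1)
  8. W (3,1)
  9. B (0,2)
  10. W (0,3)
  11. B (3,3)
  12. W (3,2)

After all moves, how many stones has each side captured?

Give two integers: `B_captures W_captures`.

Move 1: B@(3,0) -> caps B=0 W=0
Move 2: W@(2,2) -> caps B=0 W=0
Move 3: B@(2,0) -> caps B=0 W=0
Move 4: W@(1,1) -> caps B=0 W=0
Move 5: B@(0,1) -> caps B=0 W=0
Move 6: W@(2,3) -> caps B=0 W=0
Move 7: B@(2,1) -> caps B=0 W=0
Move 8: W@(3,1) -> caps B=0 W=0
Move 9: B@(0,2) -> caps B=0 W=0
Move 10: W@(0,3) -> caps B=0 W=0
Move 11: B@(3,3) -> caps B=0 W=0
Move 12: W@(3,2) -> caps B=0 W=1

Answer: 0 1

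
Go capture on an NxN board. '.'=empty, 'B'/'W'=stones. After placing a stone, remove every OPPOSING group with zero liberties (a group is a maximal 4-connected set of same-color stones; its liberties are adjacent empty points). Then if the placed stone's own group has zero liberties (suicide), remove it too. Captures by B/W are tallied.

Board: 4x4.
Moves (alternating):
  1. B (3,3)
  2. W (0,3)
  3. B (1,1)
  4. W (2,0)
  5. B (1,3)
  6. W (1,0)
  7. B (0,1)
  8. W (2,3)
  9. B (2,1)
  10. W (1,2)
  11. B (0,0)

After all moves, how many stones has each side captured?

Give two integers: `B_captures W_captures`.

Answer: 0 1

Derivation:
Move 1: B@(3,3) -> caps B=0 W=0
Move 2: W@(0,3) -> caps B=0 W=0
Move 3: B@(1,1) -> caps B=0 W=0
Move 4: W@(2,0) -> caps B=0 W=0
Move 5: B@(1,3) -> caps B=0 W=0
Move 6: W@(1,0) -> caps B=0 W=0
Move 7: B@(0,1) -> caps B=0 W=0
Move 8: W@(2,3) -> caps B=0 W=0
Move 9: B@(2,1) -> caps B=0 W=0
Move 10: W@(1,2) -> caps B=0 W=1
Move 11: B@(0,0) -> caps B=0 W=1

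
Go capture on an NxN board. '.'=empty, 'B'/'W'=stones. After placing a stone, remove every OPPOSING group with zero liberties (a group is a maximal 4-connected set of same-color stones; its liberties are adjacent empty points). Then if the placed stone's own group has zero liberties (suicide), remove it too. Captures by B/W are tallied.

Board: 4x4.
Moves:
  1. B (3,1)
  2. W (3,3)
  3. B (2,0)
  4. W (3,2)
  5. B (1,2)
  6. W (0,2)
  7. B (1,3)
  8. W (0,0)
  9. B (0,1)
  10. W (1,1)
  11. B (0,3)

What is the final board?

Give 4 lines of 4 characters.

Move 1: B@(3,1) -> caps B=0 W=0
Move 2: W@(3,3) -> caps B=0 W=0
Move 3: B@(2,0) -> caps B=0 W=0
Move 4: W@(3,2) -> caps B=0 W=0
Move 5: B@(1,2) -> caps B=0 W=0
Move 6: W@(0,2) -> caps B=0 W=0
Move 7: B@(1,3) -> caps B=0 W=0
Move 8: W@(0,0) -> caps B=0 W=0
Move 9: B@(0,1) -> caps B=0 W=0
Move 10: W@(1,1) -> caps B=0 W=1
Move 11: B@(0,3) -> caps B=0 W=1

Answer: W.WB
.WBB
B...
.BWW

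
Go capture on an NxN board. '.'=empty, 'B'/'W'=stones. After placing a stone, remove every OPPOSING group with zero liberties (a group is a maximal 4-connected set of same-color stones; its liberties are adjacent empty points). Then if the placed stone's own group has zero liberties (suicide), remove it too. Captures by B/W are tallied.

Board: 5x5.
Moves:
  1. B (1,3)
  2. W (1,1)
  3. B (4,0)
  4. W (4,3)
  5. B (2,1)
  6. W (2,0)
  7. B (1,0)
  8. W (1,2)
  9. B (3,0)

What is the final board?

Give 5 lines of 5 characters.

Answer: .....
BWWB.
.B...
B....
B..W.

Derivation:
Move 1: B@(1,3) -> caps B=0 W=0
Move 2: W@(1,1) -> caps B=0 W=0
Move 3: B@(4,0) -> caps B=0 W=0
Move 4: W@(4,3) -> caps B=0 W=0
Move 5: B@(2,1) -> caps B=0 W=0
Move 6: W@(2,0) -> caps B=0 W=0
Move 7: B@(1,0) -> caps B=0 W=0
Move 8: W@(1,2) -> caps B=0 W=0
Move 9: B@(3,0) -> caps B=1 W=0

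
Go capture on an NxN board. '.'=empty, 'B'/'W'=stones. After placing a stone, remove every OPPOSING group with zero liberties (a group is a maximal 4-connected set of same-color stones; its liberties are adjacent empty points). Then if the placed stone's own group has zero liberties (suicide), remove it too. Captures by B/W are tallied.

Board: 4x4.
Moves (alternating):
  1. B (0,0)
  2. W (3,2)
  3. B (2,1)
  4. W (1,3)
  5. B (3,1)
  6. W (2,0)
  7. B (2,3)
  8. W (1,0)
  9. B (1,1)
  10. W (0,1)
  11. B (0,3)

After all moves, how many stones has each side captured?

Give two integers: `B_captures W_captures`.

Move 1: B@(0,0) -> caps B=0 W=0
Move 2: W@(3,2) -> caps B=0 W=0
Move 3: B@(2,1) -> caps B=0 W=0
Move 4: W@(1,3) -> caps B=0 W=0
Move 5: B@(3,1) -> caps B=0 W=0
Move 6: W@(2,0) -> caps B=0 W=0
Move 7: B@(2,3) -> caps B=0 W=0
Move 8: W@(1,0) -> caps B=0 W=0
Move 9: B@(1,1) -> caps B=0 W=0
Move 10: W@(0,1) -> caps B=0 W=1
Move 11: B@(0,3) -> caps B=0 W=1

Answer: 0 1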